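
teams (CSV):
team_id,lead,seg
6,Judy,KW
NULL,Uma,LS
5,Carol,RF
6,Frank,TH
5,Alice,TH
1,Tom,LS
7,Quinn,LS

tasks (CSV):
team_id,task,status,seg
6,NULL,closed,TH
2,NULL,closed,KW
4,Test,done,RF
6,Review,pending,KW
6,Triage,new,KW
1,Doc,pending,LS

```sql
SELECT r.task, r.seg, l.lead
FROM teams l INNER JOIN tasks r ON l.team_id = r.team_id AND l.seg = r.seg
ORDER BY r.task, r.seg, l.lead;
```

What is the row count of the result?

INNER JOIN keeps only pairs where the ON condition holds.
Matching on l.team_id = r.team_id AND l.seg = r.seg. A NULL in a compared column never satisfies the condition.
Matched pairs: 4.
Total: 4 rows.

4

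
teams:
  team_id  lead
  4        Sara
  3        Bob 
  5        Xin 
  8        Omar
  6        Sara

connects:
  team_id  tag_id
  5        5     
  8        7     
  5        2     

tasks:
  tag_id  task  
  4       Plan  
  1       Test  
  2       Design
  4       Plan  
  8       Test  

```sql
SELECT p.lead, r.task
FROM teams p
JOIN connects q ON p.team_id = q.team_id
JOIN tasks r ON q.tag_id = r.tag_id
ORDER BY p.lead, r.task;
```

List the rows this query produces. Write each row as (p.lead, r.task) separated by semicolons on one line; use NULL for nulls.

(Xin, Design)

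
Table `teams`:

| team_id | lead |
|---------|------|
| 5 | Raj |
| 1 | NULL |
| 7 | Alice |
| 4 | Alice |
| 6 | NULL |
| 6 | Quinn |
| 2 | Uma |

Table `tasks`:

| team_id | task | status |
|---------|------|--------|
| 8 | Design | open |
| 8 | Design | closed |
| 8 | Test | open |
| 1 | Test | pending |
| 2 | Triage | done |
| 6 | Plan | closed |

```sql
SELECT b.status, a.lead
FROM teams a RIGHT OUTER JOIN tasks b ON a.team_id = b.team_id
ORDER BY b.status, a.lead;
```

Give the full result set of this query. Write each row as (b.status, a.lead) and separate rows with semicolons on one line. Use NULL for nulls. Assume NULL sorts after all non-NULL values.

RIGHT JOIN keeps every row from `tasks`; unmatched rows get NULL for `teams`'s columns.
Matching on a.team_id = b.team_id.
- a (team_id=5) has no partner in b.
- a (team_id=1) pairs with 1 row(s) of b.
- a (team_id=7) has no partner in b.
- a (team_id=4) has no partner in b.
- a (team_id=6) pairs with 1 row(s) of b.
- a (team_id=6) pairs with 1 row(s) of b.
- a (team_id=2) pairs with 1 row(s) of b.
- plus 3 unmatched b row(s), each kept with NULL a columns.
After projecting and ordering:
b.status | a.lead
closed | Quinn
closed | NULL
closed | NULL
done | Uma
open | NULL
open | NULL
pending | NULL

(closed, Quinn); (closed, NULL); (closed, NULL); (done, Uma); (open, NULL); (open, NULL); (pending, NULL)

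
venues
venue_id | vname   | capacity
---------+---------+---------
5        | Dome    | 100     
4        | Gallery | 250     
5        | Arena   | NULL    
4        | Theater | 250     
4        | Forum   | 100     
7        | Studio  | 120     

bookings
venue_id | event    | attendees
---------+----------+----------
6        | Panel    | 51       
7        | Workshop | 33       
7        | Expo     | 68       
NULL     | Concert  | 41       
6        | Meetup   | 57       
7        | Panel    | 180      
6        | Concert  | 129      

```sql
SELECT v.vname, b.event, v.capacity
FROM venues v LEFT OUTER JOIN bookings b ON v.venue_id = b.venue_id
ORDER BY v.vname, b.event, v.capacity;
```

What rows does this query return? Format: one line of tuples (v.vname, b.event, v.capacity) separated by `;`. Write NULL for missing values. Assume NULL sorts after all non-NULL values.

(Arena, NULL, NULL); (Dome, NULL, 100); (Forum, NULL, 100); (Gallery, NULL, 250); (Studio, Expo, 120); (Studio, Panel, 120); (Studio, Workshop, 120); (Theater, NULL, 250)

LEFT JOIN keeps every row from `venues`; unmatched rows get NULL for `bookings`'s columns.
Matching on v.venue_id = b.venue_id. A NULL in a compared column never satisfies the condition.
- v[0] venue_id=5 → no match; kept with NULLs on the b side.
- v[1] venue_id=4 → no match; kept with NULLs on the b side.
- v[2] venue_id=5 → no match; kept with NULLs on the b side.
- v[3] venue_id=4 → no match; kept with NULLs on the b side.
- v[4] venue_id=4 → no match; kept with NULLs on the b side.
- v[5] venue_id=7 → 3 match(es) in b → 3 row(s).
After projecting and ordering:
v.vname | b.event | v.capacity
Arena | NULL | NULL
Dome | NULL | 100
Forum | NULL | 100
Gallery | NULL | 250
Studio | Expo | 120
Studio | Panel | 120
Studio | Workshop | 120
Theater | NULL | 250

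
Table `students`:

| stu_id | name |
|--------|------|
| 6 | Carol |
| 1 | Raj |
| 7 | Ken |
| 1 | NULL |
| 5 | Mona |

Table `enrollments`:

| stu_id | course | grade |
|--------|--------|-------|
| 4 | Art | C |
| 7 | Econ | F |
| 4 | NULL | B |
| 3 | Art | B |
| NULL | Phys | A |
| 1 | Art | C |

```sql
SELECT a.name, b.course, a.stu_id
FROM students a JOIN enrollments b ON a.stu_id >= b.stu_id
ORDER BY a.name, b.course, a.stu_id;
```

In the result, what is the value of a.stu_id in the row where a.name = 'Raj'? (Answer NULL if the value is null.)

1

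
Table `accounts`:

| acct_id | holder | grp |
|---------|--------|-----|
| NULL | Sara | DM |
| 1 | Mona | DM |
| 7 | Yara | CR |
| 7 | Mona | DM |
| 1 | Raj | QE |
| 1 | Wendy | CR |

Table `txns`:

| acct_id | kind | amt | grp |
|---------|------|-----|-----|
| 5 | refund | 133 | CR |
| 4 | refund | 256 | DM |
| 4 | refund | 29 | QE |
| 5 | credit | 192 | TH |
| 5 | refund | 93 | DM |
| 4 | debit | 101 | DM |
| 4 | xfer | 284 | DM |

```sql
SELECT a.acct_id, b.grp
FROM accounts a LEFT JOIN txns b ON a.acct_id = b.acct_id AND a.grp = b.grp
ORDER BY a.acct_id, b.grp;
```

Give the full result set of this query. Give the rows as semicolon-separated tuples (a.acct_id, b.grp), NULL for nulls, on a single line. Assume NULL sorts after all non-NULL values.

(1, NULL); (1, NULL); (1, NULL); (7, NULL); (7, NULL); (NULL, NULL)

LEFT JOIN keeps every row from `accounts`; unmatched rows get NULL for `txns`'s columns.
Matching on a.acct_id = b.acct_id AND a.grp = b.grp. A NULL in a compared column never satisfies the condition.
- a row (acct_id=NULL, grp=DM): no match → kept, b columns NULL.
- a row (acct_id=1, grp=DM): no match → kept, b columns NULL.
- a row (acct_id=7, grp=CR): no match → kept, b columns NULL.
- a row (acct_id=7, grp=DM): no match → kept, b columns NULL.
- a row (acct_id=1, grp=QE): no match → kept, b columns NULL.
- a row (acct_id=1, grp=CR): no match → kept, b columns NULL.
After projecting and ordering:
a.acct_id | b.grp
1 | NULL
1 | NULL
1 | NULL
7 | NULL
7 | NULL
NULL | NULL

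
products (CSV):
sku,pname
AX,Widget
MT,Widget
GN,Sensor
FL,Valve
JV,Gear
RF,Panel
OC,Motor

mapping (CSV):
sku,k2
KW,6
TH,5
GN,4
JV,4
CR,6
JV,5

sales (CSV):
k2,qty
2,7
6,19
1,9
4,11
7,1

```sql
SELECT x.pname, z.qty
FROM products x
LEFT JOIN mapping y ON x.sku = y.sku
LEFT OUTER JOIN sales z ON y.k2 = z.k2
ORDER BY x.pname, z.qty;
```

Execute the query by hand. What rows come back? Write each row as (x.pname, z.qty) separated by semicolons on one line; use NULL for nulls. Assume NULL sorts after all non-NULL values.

(Gear, 11); (Gear, NULL); (Motor, NULL); (Panel, NULL); (Sensor, 11); (Valve, NULL); (Widget, NULL); (Widget, NULL)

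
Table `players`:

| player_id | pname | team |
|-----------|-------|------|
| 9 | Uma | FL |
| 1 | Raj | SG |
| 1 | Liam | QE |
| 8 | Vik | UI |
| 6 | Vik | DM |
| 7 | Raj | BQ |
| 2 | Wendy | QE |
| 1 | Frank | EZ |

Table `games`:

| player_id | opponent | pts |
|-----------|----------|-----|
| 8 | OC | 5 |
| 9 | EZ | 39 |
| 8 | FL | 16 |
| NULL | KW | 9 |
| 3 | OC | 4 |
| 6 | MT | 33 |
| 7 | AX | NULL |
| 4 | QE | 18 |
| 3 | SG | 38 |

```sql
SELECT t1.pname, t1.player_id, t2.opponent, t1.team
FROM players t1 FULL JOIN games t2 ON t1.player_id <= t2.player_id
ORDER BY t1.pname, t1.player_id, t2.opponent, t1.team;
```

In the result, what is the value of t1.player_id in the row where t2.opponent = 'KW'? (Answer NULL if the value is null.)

NULL

FULL OUTER JOIN keeps every row from both sides; unmatched rows get NULL for the other side's columns.
Matching on t1.player_id <= t2.player_id. A NULL in a compared column never satisfies the condition.
- player_id=9: 1 matching t2 row(s), so 1 row(s) emitted.
- player_id=1: 8 matching t2 row(s), so 8 row(s) emitted.
- player_id=1: 8 matching t2 row(s), so 8 row(s) emitted.
- player_id=8: 3 matching t2 row(s), so 3 row(s) emitted.
- player_id=6: 5 matching t2 row(s), so 5 row(s) emitted.
- player_id=7: 4 matching t2 row(s), so 4 row(s) emitted.
- player_id=2: 8 matching t2 row(s), so 8 row(s) emitted.
- player_id=1: 8 matching t2 row(s), so 8 row(s) emitted.
- plus 1 unmatched t2 row(s), each kept with NULL t1 columns.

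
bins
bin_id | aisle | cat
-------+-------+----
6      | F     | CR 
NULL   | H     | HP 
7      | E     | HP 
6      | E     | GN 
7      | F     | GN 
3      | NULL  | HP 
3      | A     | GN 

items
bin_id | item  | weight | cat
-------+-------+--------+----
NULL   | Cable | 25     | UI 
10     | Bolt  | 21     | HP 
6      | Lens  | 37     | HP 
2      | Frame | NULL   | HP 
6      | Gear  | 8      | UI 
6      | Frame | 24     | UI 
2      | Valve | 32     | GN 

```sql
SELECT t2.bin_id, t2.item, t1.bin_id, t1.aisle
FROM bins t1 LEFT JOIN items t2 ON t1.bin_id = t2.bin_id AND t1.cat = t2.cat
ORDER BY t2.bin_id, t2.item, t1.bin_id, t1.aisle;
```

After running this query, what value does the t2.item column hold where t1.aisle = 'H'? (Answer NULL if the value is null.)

LEFT JOIN keeps every row from `bins`; unmatched rows get NULL for `items`'s columns.
Matching on t1.bin_id = t2.bin_id AND t1.cat = t2.cat. A NULL in a compared column never satisfies the condition.
- bin_id=6, cat=CR: no t2 row matches, row kept with t2 columns NULL.
- bin_id=NULL, cat=HP: no t2 row matches, row kept with t2 columns NULL.
- bin_id=7, cat=HP: no t2 row matches, row kept with t2 columns NULL.
- bin_id=6, cat=GN: no t2 row matches, row kept with t2 columns NULL.
- bin_id=7, cat=GN: no t2 row matches, row kept with t2 columns NULL.
- bin_id=3, cat=HP: no t2 row matches, row kept with t2 columns NULL.
- bin_id=3, cat=GN: no t2 row matches, row kept with t2 columns NULL.

NULL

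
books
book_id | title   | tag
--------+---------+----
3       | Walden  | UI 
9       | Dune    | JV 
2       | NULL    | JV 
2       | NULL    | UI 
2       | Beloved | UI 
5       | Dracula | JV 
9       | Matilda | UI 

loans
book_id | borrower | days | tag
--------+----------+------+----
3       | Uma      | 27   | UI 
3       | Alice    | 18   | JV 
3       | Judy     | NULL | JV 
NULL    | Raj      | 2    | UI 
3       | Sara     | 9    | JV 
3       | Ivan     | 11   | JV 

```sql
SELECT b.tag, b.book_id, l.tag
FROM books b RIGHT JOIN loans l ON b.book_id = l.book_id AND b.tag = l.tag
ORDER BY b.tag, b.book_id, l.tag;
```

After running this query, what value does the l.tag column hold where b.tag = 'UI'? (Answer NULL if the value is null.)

UI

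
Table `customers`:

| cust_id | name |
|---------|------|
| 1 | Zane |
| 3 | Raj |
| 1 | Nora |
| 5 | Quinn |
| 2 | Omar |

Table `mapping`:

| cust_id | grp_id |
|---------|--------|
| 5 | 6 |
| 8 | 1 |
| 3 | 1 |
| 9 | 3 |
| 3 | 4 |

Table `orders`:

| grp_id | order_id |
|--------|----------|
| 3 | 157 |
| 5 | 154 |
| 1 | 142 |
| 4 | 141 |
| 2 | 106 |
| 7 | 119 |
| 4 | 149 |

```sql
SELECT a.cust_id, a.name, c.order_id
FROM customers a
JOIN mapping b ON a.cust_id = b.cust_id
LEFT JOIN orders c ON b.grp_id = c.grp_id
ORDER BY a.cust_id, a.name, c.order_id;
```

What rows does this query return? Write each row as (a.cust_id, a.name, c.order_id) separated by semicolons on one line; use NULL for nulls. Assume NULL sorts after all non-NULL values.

Evaluate left to right. First `customers a INNER JOIN mapping b` on cust_id: 3 row(s).
Then LEFT JOIN `orders c` on grp_id: each of those 3 rows is kept; rows whose b.grp_id has no match in c get NULL for c's columns.

(3, Raj, 141); (3, Raj, 142); (3, Raj, 149); (5, Quinn, NULL)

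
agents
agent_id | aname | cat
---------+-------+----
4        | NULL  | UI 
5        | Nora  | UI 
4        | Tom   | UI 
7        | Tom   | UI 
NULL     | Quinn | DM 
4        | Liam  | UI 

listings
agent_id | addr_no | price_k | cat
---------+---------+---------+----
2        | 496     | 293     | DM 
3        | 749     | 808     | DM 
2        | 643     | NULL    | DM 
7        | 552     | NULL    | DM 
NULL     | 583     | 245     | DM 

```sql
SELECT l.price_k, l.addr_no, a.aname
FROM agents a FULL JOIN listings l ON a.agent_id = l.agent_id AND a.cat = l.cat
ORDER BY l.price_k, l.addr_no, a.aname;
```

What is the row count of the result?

11

FULL OUTER JOIN keeps every row from both sides; unmatched rows get NULL for the other side's columns.
Matching on a.agent_id = l.agent_id AND a.cat = l.cat. A NULL in a compared column never satisfies the condition.
- a row (agent_id=4, cat=UI): no match → kept, l columns NULL.
- a row (agent_id=5, cat=UI): no match → kept, l columns NULL.
- a row (agent_id=4, cat=UI): no match → kept, l columns NULL.
- a row (agent_id=7, cat=UI): no match → kept, l columns NULL.
- a row (agent_id=NULL, cat=DM): no match → kept, l columns NULL.
- a row (agent_id=4, cat=UI): no match → kept, l columns NULL.
- 5 row(s) from l found no a partner → padded with NULL.
Total: 0 matched + 11 padded = 11 rows.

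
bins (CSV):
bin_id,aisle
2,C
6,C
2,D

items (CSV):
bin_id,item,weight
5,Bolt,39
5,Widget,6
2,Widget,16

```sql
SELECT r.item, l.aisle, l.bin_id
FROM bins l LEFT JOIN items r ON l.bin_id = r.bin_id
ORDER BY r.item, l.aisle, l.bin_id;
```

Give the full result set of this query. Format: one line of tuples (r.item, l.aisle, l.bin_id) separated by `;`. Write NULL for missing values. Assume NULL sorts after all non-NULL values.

(Widget, C, 2); (Widget, D, 2); (NULL, C, 6)

LEFT JOIN keeps every row from `bins`; unmatched rows get NULL for `items`'s columns.
Matching on l.bin_id = r.bin_id.
- bin_id=2: 1 matching r row(s), so 1 row(s) emitted.
- bin_id=6: no r row matches, row kept with r columns NULL.
- bin_id=2: 1 matching r row(s), so 1 row(s) emitted.
After projecting and ordering:
r.item | l.aisle | l.bin_id
Widget | C | 2
Widget | D | 2
NULL | C | 6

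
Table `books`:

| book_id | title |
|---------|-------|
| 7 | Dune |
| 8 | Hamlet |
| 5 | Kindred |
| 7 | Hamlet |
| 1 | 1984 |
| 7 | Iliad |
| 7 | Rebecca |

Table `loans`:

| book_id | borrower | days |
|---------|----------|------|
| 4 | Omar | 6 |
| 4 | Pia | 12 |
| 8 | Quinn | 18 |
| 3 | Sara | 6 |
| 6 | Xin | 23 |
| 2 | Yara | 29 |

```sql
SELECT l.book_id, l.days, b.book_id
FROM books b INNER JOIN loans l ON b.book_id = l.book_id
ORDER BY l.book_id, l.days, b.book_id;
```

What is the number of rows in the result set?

INNER JOIN keeps only pairs where the ON condition holds.
Matching on b.book_id = l.book_id.
Matched pairs: 1.
Total: 1 rows.

1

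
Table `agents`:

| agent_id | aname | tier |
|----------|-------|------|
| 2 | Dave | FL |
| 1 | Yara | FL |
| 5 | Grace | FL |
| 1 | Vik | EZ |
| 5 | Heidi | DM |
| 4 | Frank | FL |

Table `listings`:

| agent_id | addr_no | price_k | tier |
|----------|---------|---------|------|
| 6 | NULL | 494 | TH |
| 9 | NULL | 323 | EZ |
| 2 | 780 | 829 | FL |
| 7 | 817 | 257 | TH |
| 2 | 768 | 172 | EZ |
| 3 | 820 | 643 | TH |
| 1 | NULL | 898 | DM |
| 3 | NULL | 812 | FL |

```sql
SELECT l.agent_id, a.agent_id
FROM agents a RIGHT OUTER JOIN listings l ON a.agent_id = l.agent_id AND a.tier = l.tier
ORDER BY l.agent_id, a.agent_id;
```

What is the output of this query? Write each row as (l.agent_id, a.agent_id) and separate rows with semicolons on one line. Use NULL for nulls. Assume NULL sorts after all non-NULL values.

(1, NULL); (2, 2); (2, NULL); (3, NULL); (3, NULL); (6, NULL); (7, NULL); (9, NULL)

RIGHT JOIN keeps every row from `listings`; unmatched rows get NULL for `agents`'s columns.
Matching on a.agent_id = l.agent_id AND a.tier = l.tier.
- a (agent_id=2, tier=FL) pairs with 1 row(s) of l.
- a (agent_id=1, tier=FL) has no partner in l.
- a (agent_id=5, tier=FL) has no partner in l.
- a (agent_id=1, tier=EZ) has no partner in l.
- a (agent_id=5, tier=DM) has no partner in l.
- a (agent_id=4, tier=FL) has no partner in l.
- plus 7 unmatched l row(s), each kept with NULL a columns.
After projecting and ordering:
l.agent_id | a.agent_id
1 | NULL
2 | 2
2 | NULL
3 | NULL
3 | NULL
6 | NULL
7 | NULL
9 | NULL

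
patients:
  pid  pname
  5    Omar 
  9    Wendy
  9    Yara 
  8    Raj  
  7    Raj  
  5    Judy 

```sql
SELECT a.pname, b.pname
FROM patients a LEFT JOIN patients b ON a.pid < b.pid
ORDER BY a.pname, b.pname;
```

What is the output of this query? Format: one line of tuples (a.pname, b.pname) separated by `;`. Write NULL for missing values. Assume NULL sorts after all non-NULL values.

LEFT JOIN keeps every row from `patients a`; unmatched rows get NULL for `patients b`'s columns.
Matching on a.pid < b.pid.
- a[0] pid=5 → 4 match(es) in b → 4 row(s).
- a[1] pid=9 → no match; kept with NULLs on the b side.
- a[2] pid=9 → no match; kept with NULLs on the b side.
- a[3] pid=8 → 2 match(es) in b → 2 row(s).
- a[4] pid=7 → 3 match(es) in b → 3 row(s).
- a[5] pid=5 → 4 match(es) in b → 4 row(s).

(Judy, Raj); (Judy, Raj); (Judy, Wendy); (Judy, Yara); (Omar, Raj); (Omar, Raj); (Omar, Wendy); (Omar, Yara); (Raj, Raj); (Raj, Wendy); (Raj, Wendy); (Raj, Yara); (Raj, Yara); (Wendy, NULL); (Yara, NULL)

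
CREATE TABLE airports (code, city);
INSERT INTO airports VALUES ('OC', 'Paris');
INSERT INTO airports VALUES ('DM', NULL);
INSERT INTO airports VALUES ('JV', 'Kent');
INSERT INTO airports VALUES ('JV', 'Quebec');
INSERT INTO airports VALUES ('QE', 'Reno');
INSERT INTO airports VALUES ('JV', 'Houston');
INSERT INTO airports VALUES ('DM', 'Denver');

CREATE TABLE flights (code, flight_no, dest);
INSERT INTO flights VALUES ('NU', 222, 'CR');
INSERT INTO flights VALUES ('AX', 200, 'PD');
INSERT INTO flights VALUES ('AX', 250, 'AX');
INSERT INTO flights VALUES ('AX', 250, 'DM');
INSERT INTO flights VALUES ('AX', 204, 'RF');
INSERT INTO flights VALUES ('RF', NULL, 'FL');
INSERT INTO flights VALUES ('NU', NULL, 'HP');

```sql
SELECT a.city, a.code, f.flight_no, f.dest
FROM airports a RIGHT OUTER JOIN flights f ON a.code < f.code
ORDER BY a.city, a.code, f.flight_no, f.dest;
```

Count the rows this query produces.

21

RIGHT JOIN keeps every row from `flights`; unmatched rows get NULL for `airports`'s columns.
Matching on a.code < f.code.
- a[0] code=OC → 1 match(es) in f → 1 row(s).
- a[1] code=DM → 3 match(es) in f → 3 row(s).
- a[2] code=JV → 3 match(es) in f → 3 row(s).
- a[3] code=JV → 3 match(es) in f → 3 row(s).
- a[4] code=QE → 1 match(es) in f → 1 row(s).
- a[5] code=JV → 3 match(es) in f → 3 row(s).
- a[6] code=DM → 3 match(es) in f → 3 row(s).
- plus 4 unmatched f row(s), each kept with NULL a columns.
Total: 17 matched + 4 padded = 21 rows.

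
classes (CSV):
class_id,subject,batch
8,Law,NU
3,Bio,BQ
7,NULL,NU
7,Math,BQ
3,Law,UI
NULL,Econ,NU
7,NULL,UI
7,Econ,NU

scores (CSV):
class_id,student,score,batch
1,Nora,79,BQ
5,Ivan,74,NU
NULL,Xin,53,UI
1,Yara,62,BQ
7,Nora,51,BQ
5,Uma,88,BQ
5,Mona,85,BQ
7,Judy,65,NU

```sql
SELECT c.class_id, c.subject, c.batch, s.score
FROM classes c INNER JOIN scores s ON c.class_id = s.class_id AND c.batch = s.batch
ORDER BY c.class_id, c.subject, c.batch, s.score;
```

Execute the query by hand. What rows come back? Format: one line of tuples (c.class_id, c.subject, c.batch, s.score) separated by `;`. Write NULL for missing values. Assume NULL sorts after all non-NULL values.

INNER JOIN keeps only pairs where the ON condition holds.
Matching on c.class_id = s.class_id AND c.batch = s.batch. A NULL in a compared column never satisfies the condition.
Matched pairs: 3.

(7, Econ, NU, 65); (7, Math, BQ, 51); (7, NULL, NU, 65)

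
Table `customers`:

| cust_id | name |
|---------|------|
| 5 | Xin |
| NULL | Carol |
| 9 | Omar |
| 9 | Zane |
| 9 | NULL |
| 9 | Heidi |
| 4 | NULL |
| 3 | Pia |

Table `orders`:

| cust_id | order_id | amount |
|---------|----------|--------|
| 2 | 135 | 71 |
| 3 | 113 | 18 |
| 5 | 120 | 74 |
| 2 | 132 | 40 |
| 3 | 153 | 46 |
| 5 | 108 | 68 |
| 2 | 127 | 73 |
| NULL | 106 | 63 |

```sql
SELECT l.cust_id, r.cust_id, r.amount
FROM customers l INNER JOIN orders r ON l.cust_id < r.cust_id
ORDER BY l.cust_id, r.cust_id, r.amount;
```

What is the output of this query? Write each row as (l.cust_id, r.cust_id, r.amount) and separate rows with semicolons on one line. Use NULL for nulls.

(3, 5, 68); (3, 5, 74); (4, 5, 68); (4, 5, 74)

INNER JOIN keeps only pairs where the ON condition holds.
Matching on l.cust_id < r.cust_id. A NULL in a compared column never satisfies the condition.
Matched pairs: 4.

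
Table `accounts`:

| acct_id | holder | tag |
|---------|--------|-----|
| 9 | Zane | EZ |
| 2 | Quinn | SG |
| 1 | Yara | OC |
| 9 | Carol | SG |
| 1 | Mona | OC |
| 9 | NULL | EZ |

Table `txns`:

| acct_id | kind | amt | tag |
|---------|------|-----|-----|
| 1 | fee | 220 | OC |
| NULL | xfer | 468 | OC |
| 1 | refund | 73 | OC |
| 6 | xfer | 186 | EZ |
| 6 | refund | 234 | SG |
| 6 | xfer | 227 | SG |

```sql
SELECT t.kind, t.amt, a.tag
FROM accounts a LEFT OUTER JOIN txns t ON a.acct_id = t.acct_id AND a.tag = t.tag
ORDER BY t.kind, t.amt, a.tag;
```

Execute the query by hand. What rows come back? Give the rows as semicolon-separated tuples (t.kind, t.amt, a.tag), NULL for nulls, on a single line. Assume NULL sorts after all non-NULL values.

(fee, 220, OC); (fee, 220, OC); (refund, 73, OC); (refund, 73, OC); (NULL, NULL, EZ); (NULL, NULL, EZ); (NULL, NULL, SG); (NULL, NULL, SG)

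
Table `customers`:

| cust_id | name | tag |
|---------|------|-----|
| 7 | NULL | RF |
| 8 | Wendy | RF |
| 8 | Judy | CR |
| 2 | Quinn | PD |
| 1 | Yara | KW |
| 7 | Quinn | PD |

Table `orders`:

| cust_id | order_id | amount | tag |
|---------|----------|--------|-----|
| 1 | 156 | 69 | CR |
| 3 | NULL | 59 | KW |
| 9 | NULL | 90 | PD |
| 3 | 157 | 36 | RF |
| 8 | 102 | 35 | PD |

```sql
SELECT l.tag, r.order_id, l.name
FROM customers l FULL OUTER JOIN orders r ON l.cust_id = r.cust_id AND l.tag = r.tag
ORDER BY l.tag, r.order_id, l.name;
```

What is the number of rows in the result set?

11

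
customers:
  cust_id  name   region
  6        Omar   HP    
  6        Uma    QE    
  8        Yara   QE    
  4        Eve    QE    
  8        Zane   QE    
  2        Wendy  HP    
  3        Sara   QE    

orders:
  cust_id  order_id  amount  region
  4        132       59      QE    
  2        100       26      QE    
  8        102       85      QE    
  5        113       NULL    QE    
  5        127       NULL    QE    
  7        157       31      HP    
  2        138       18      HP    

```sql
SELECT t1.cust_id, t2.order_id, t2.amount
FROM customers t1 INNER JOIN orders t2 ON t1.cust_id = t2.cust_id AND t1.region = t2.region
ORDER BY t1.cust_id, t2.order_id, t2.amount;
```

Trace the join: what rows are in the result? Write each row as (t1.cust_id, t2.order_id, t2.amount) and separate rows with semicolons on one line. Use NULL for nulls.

INNER JOIN keeps only pairs where the ON condition holds.
Matching on t1.cust_id = t2.cust_id AND t1.region = t2.region.
Matched pairs: 4.

(2, 138, 18); (4, 132, 59); (8, 102, 85); (8, 102, 85)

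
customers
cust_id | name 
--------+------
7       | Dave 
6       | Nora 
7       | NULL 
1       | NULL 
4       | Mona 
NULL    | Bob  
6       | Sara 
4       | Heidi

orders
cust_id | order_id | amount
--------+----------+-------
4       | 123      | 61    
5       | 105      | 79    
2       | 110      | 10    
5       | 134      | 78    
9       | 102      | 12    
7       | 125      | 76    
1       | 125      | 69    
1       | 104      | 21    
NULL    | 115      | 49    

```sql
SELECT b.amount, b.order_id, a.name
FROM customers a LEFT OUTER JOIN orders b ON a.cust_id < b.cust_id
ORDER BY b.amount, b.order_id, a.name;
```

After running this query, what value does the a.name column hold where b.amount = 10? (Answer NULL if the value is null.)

LEFT JOIN keeps every row from `customers`; unmatched rows get NULL for `orders`'s columns.
Matching on a.cust_id < b.cust_id. A NULL in a compared column never satisfies the condition.
Matched pairs: 20; unmatched a rows kept: 1.

NULL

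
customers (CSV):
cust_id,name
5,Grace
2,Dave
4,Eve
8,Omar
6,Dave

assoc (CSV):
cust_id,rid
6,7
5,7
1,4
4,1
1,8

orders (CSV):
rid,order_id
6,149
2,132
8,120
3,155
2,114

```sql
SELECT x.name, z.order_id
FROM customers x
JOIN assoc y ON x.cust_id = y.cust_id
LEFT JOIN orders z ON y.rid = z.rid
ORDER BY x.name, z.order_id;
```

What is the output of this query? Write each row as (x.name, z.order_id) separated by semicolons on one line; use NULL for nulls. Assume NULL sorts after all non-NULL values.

(Dave, NULL); (Eve, NULL); (Grace, NULL)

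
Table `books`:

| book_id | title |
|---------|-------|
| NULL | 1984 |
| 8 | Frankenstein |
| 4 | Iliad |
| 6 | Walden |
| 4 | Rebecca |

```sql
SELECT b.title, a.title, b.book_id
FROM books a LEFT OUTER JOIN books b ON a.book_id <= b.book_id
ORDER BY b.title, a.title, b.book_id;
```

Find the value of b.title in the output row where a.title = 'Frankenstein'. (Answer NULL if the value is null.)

LEFT JOIN keeps every row from `books a`; unmatched rows get NULL for `books b`'s columns.
Matching on a.book_id <= b.book_id. A NULL in a compared column never satisfies the condition.
Matched pairs: 11; unmatched a rows kept: 1.

Frankenstein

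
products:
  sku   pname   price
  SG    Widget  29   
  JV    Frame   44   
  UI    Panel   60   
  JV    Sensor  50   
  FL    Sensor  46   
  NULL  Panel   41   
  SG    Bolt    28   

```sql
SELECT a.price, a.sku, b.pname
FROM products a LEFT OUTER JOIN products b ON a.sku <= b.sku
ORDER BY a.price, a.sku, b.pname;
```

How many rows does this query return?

LEFT JOIN keeps every row from `products a`; unmatched rows get NULL for `products b`'s columns.
Matching on a.sku <= b.sku. A NULL in a compared column never satisfies the condition.
Matched pairs: 23; unmatched a rows kept: 1.
Total: 23 matched + 1 padded = 24 rows.

24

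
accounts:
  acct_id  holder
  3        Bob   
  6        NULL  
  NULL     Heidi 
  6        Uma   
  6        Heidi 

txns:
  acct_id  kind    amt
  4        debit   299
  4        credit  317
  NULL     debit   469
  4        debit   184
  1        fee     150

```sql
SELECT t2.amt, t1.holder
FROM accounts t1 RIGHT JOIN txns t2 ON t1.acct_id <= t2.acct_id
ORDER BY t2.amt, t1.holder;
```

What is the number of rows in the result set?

5

RIGHT JOIN keeps every row from `txns`; unmatched rows get NULL for `accounts`'s columns.
Matching on t1.acct_id <= t2.acct_id. A NULL in a compared column never satisfies the condition.
- t1[0] acct_id=3 → 3 match(es) in t2 → 3 row(s).
- t1[1] acct_id=6 → no match.
- t1[2] acct_id=NULL → no match.
- t1[3] acct_id=6 → no match.
- t1[4] acct_id=6 → no match.
- 2 row(s) from t2 found no t1 partner → padded with NULL.
Total: 3 matched + 2 padded = 5 rows.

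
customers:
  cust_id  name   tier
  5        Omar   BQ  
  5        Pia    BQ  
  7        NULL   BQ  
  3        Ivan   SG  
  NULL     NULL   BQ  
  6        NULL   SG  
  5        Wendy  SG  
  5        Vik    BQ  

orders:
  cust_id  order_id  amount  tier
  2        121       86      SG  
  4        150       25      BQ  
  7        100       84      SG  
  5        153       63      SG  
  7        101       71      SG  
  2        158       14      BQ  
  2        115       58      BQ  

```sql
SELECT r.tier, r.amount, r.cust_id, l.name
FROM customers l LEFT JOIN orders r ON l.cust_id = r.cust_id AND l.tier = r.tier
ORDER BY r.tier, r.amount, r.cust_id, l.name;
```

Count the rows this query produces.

8

LEFT JOIN keeps every row from `customers`; unmatched rows get NULL for `orders`'s columns.
Matching on l.cust_id = r.cust_id AND l.tier = r.tier. A NULL in a compared column never satisfies the condition.
- l (cust_id=5, tier=BQ) has no partner → padded with NULL.
- l (cust_id=5, tier=BQ) has no partner → padded with NULL.
- l (cust_id=7, tier=BQ) has no partner → padded with NULL.
- l (cust_id=3, tier=SG) has no partner → padded with NULL.
- l (cust_id=NULL, tier=BQ) has no partner → padded with NULL.
- l (cust_id=6, tier=SG) has no partner → padded with NULL.
- l (cust_id=5, tier=SG) pairs with 1 row(s) of r.
- l (cust_id=5, tier=BQ) has no partner → padded with NULL.
Total: 1 matched + 7 padded = 8 rows.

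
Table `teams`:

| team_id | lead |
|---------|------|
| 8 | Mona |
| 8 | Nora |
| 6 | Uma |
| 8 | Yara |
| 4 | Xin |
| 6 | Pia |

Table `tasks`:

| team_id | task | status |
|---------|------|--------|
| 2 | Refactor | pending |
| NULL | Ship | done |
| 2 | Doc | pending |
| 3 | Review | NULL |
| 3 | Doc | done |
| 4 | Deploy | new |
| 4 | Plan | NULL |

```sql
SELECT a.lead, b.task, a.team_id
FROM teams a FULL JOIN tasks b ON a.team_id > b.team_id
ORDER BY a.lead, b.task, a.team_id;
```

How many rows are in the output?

FULL OUTER JOIN keeps every row from both sides; unmatched rows get NULL for the other side's columns.
Matching on a.team_id > b.team_id. A NULL in a compared column never satisfies the condition.
- a row (team_id=8): matches 6 b row(s) → 6 output row(s).
- a row (team_id=8): matches 6 b row(s) → 6 output row(s).
- a row (team_id=6): matches 6 b row(s) → 6 output row(s).
- a row (team_id=8): matches 6 b row(s) → 6 output row(s).
- a row (team_id=4): matches 4 b row(s) → 4 output row(s).
- a row (team_id=6): matches 6 b row(s) → 6 output row(s).
- plus 1 unmatched b row(s), each kept with NULL a columns.
Total: 34 matched + 1 padded = 35 rows.

35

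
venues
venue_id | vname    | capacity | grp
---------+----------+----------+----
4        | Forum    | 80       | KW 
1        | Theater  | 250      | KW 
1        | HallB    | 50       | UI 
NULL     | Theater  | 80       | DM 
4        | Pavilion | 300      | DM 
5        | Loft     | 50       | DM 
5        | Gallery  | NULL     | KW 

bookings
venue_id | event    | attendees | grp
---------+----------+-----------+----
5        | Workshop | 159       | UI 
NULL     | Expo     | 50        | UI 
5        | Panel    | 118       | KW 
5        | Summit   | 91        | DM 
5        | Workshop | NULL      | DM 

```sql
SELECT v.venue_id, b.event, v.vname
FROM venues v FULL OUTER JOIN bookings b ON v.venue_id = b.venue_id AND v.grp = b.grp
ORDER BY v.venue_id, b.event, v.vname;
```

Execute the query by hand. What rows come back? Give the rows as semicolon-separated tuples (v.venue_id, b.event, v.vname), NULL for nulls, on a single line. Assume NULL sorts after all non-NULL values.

FULL OUTER JOIN keeps every row from both sides; unmatched rows get NULL for the other side's columns.
Matching on v.venue_id = b.venue_id AND v.grp = b.grp. A NULL in a compared column never satisfies the condition.
- venue_id=4, grp=KW: no b row matches, row kept with b columns NULL.
- venue_id=1, grp=KW: no b row matches, row kept with b columns NULL.
- venue_id=1, grp=UI: no b row matches, row kept with b columns NULL.
- venue_id=NULL, grp=DM: no b row matches, row kept with b columns NULL.
- venue_id=4, grp=DM: no b row matches, row kept with b columns NULL.
- venue_id=5, grp=DM: 2 matching b row(s), so 2 row(s) emitted.
- venue_id=5, grp=KW: 1 matching b row(s), so 1 row(s) emitted.
- 2 b row(s) had no v match → kept, v columns NULL.
After projecting and ordering:
v.venue_id | b.event | v.vname
1 | NULL | HallB
1 | NULL | Theater
4 | NULL | Forum
4 | NULL | Pavilion
5 | Panel | Gallery
5 | Summit | Loft
5 | Workshop | Loft
NULL | Expo | NULL
NULL | Workshop | NULL
NULL | NULL | Theater

(1, NULL, HallB); (1, NULL, Theater); (4, NULL, Forum); (4, NULL, Pavilion); (5, Panel, Gallery); (5, Summit, Loft); (5, Workshop, Loft); (NULL, Expo, NULL); (NULL, Workshop, NULL); (NULL, NULL, Theater)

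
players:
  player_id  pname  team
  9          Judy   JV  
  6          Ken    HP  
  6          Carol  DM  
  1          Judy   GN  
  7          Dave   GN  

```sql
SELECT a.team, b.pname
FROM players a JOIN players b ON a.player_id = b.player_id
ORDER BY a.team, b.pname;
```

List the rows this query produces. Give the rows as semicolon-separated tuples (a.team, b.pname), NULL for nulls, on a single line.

(DM, Carol); (DM, Ken); (GN, Dave); (GN, Judy); (HP, Carol); (HP, Ken); (JV, Judy)

INNER JOIN keeps only pairs where the ON condition holds.
Matching on a.player_id = b.player_id.
- player_id=9: 1 matching b row(s), so 1 row(s) emitted.
- player_id=6: 2 matching b row(s), so 2 row(s) emitted.
- player_id=6: 2 matching b row(s), so 2 row(s) emitted.
- player_id=1: 1 matching b row(s), so 1 row(s) emitted.
- player_id=7: 1 matching b row(s), so 1 row(s) emitted.
After projecting and ordering:
a.team | b.pname
DM | Carol
DM | Ken
GN | Dave
GN | Judy
HP | Carol
HP | Ken
JV | Judy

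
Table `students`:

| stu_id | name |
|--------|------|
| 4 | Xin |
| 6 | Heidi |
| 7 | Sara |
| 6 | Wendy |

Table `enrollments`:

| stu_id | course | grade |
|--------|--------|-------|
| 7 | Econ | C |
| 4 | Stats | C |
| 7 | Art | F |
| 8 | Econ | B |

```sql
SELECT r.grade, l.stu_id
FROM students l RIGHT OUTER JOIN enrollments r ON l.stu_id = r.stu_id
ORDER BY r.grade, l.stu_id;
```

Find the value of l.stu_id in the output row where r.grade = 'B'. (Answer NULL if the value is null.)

NULL

RIGHT JOIN keeps every row from `enrollments`; unmatched rows get NULL for `students`'s columns.
Matching on l.stu_id = r.stu_id.
Matched pairs: 3; unmatched r rows kept: 1.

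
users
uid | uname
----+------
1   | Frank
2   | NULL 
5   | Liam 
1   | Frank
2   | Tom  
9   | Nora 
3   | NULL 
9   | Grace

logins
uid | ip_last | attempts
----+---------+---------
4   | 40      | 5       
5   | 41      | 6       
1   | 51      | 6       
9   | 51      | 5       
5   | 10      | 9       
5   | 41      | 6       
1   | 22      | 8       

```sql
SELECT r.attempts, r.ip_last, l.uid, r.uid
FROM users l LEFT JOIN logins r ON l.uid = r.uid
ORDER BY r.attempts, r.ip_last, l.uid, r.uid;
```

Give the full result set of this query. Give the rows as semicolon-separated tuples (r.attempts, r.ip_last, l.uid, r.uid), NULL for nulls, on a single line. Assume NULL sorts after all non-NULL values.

(5, 51, 9, 9); (5, 51, 9, 9); (6, 41, 5, 5); (6, 41, 5, 5); (6, 51, 1, 1); (6, 51, 1, 1); (8, 22, 1, 1); (8, 22, 1, 1); (9, 10, 5, 5); (NULL, NULL, 2, NULL); (NULL, NULL, 2, NULL); (NULL, NULL, 3, NULL)

LEFT JOIN keeps every row from `users`; unmatched rows get NULL for `logins`'s columns.
Matching on l.uid = r.uid.
Matched pairs: 9; unmatched l rows kept: 3.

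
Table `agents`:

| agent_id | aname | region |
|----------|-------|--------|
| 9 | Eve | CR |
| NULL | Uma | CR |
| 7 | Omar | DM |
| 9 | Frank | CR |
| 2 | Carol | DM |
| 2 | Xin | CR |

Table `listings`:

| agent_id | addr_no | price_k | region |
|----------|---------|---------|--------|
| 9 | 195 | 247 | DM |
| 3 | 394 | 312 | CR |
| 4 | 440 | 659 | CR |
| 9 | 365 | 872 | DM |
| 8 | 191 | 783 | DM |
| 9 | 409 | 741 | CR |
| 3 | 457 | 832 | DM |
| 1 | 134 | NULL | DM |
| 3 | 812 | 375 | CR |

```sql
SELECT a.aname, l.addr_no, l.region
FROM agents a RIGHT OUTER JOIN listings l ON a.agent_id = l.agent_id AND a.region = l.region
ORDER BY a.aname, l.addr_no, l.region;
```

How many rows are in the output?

RIGHT JOIN keeps every row from `listings`; unmatched rows get NULL for `agents`'s columns.
Matching on a.agent_id = l.agent_id AND a.region = l.region. A NULL in a compared column never satisfies the condition.
- a row (agent_id=9, region=CR): matches 1 l row(s) → 1 output row(s).
- a row (agent_id=NULL, region=CR): no match.
- a row (agent_id=7, region=DM): no match.
- a row (agent_id=9, region=CR): matches 1 l row(s) → 1 output row(s).
- a row (agent_id=2, region=DM): no match.
- a row (agent_id=2, region=CR): no match.
- 8 row(s) from l found no a partner → padded with NULL.
Total: 2 matched + 8 padded = 10 rows.

10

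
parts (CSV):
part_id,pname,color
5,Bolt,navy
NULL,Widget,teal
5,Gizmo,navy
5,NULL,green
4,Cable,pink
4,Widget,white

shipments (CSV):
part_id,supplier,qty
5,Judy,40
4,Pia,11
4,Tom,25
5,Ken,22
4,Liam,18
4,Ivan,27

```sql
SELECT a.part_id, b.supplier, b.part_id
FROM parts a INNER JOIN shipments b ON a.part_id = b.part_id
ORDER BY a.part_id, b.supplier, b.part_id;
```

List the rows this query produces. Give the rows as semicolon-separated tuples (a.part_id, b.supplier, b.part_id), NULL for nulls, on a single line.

(4, Ivan, 4); (4, Ivan, 4); (4, Liam, 4); (4, Liam, 4); (4, Pia, 4); (4, Pia, 4); (4, Tom, 4); (4, Tom, 4); (5, Judy, 5); (5, Judy, 5); (5, Judy, 5); (5, Ken, 5); (5, Ken, 5); (5, Ken, 5)

INNER JOIN keeps only pairs where the ON condition holds.
Matching on a.part_id = b.part_id. A NULL in a compared column never satisfies the condition.
- part_id=5: 2 matching b row(s), so 2 row(s) emitted.
- part_id=NULL: no matching b row, dropped.
- part_id=5: 2 matching b row(s), so 2 row(s) emitted.
- part_id=5: 2 matching b row(s), so 2 row(s) emitted.
- part_id=4: 4 matching b row(s), so 4 row(s) emitted.
- part_id=4: 4 matching b row(s), so 4 row(s) emitted.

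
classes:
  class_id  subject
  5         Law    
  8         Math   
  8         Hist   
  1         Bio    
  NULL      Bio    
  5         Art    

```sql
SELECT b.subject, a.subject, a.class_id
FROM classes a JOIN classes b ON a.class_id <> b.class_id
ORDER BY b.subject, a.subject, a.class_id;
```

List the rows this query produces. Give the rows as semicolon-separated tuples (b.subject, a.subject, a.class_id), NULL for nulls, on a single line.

INNER JOIN keeps only pairs where the ON condition holds.
Matching on a.class_id <> b.class_id. A NULL in a compared column never satisfies the condition.
- a (class_id=5) pairs with 3 row(s) of b.
- a (class_id=8) pairs with 3 row(s) of b.
- a (class_id=8) pairs with 3 row(s) of b.
- a (class_id=1) pairs with 4 row(s) of b.
- a (class_id=NULL) has no partner → excluded.
- a (class_id=5) pairs with 3 row(s) of b.

(Art, Bio, 1); (Art, Hist, 8); (Art, Math, 8); (Bio, Art, 5); (Bio, Hist, 8); (Bio, Law, 5); (Bio, Math, 8); (Hist, Art, 5); (Hist, Bio, 1); (Hist, Law, 5); (Law, Bio, 1); (Law, Hist, 8); (Law, Math, 8); (Math, Art, 5); (Math, Bio, 1); (Math, Law, 5)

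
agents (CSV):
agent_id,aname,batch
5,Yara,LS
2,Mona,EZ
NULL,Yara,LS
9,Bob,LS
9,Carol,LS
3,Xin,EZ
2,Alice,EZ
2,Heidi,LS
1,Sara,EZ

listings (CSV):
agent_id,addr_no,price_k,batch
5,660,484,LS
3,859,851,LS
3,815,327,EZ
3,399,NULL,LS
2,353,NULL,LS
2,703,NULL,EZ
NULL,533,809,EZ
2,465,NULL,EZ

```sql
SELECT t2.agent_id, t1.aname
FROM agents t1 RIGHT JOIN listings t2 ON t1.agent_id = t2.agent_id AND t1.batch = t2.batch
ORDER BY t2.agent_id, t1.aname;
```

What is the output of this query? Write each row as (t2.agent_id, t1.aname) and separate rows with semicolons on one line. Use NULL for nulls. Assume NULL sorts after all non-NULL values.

(2, Alice); (2, Alice); (2, Heidi); (2, Mona); (2, Mona); (3, Xin); (3, NULL); (3, NULL); (5, Yara); (NULL, NULL)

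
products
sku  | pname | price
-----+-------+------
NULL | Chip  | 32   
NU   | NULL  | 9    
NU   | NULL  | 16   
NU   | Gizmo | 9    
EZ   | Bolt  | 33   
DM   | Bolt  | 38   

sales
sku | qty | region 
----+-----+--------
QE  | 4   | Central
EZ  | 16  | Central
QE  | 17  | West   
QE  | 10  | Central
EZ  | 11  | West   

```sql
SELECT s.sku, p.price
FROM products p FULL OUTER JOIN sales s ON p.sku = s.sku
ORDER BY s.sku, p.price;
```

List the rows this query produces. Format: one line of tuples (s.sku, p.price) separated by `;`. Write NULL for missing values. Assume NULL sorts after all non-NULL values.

FULL OUTER JOIN keeps every row from both sides; unmatched rows get NULL for the other side's columns.
Matching on p.sku = s.sku. A NULL in a compared column never satisfies the condition.
- p[0] sku=NULL → no match; kept with NULLs on the s side.
- p[1] sku=NU → no match; kept with NULLs on the s side.
- p[2] sku=NU → no match; kept with NULLs on the s side.
- p[3] sku=NU → no match; kept with NULLs on the s side.
- p[4] sku=EZ → 2 match(es) in s → 2 row(s).
- p[5] sku=DM → no match; kept with NULLs on the s side.
- plus 3 unmatched s row(s), each kept with NULL p columns.
After projecting and ordering:
s.sku | p.price
EZ | 33
EZ | 33
QE | NULL
QE | NULL
QE | NULL
NULL | 9
NULL | 9
NULL | 16
NULL | 32
NULL | 38

(EZ, 33); (EZ, 33); (QE, NULL); (QE, NULL); (QE, NULL); (NULL, 9); (NULL, 9); (NULL, 16); (NULL, 32); (NULL, 38)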